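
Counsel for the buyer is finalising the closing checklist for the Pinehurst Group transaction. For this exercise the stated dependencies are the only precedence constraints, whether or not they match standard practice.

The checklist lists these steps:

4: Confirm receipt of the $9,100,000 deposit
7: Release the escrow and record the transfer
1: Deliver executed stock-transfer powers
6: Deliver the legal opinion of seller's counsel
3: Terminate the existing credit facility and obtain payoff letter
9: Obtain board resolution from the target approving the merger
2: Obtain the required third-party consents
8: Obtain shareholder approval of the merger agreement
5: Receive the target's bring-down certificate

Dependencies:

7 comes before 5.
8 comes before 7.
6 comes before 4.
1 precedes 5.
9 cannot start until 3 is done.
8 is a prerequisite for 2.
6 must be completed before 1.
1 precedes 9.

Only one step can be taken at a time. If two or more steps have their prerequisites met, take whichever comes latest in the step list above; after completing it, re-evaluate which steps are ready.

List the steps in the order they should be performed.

8, 2, 3, 6, 1, 9, 7, 5, 4

Nothing is required for 8, 3 and 6. 8 is listed later → 8 first.
2 and 7 now also ready, so the ready set is {2, 3, 6, 7}; 2 is listed later → 2.
Now 3, 6 and 7 have their prerequisites met. 3 is listed later, so 3 next.
Now 6 and 7 have their prerequisites met. 6 is listed later, so 6 next.
Now 1, 7 and 4 have their prerequisites met. 1 is listed later, so 1 next.
9, 7 and 4 are all available; 9 is listed later → 9.
Now 7 and 4 have their prerequisites met. 7 is listed later, so 7 next.
5 and 4 are both available; 5 is listed later → 5.
Next only 4 has its prerequisites met → 4.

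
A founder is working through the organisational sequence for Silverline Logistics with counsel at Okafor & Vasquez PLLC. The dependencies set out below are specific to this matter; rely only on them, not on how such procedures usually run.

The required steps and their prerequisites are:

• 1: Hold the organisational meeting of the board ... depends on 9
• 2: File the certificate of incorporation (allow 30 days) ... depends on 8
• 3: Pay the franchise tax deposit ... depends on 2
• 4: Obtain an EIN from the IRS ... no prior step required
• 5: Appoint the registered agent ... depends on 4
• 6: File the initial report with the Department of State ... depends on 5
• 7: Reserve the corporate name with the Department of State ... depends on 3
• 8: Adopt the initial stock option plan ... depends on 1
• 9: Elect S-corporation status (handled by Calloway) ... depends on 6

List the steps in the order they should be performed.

4 → 5 → 6 → 9 → 1 → 8 → 2 → 3 → 7

4 has no prerequisites → 4 first.
That leaves 5 as the only ready step → 5.
That leaves 6 as the only ready step → 6.
Next only 9 has its prerequisites met → 9.
1 needed 9, now all done → 1.
Next only 8 has its prerequisites met → 8.
Next only 2 has its prerequisites met → 2.
3 needed 2, now all done → 3.
Next only 7 has its prerequisites met → 7.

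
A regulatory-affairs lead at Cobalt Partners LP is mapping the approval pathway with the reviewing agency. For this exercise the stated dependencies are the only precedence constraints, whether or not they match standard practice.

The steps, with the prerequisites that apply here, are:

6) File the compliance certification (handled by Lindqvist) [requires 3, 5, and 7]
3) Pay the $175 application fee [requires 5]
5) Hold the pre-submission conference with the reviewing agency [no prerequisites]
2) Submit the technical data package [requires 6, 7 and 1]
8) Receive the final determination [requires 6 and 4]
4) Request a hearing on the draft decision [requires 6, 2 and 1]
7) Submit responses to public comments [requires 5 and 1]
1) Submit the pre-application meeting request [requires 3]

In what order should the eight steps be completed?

5 3 1 7 6 2 4 8

Only 5 has no prerequisites, so it is first.
3 needed 5, now all done → 3.
Next only 1 has its prerequisites met → 1.
That leaves 7 as the only ready step → 7.
6 needed 3, 5 and 7, now all done → 6.
2 needed 6, 7 and 1, now all done → 2.
4 needed 6, 2 and 1, now all done → 4.
8 needed 6 and 4, now all done → 8.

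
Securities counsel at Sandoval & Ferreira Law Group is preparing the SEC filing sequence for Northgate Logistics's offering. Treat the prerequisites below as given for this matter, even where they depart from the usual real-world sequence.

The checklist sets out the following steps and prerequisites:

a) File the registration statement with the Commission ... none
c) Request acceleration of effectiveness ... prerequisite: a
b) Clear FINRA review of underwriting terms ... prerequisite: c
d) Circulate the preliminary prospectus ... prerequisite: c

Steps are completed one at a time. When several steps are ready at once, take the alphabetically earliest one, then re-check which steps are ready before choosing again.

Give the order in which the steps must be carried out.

a, c, b, d

a has no prerequisites → a first.
That leaves c as the only ready step → c.
b and d are both available; b has the earlier label → b.
Next only d has its prerequisites met → d.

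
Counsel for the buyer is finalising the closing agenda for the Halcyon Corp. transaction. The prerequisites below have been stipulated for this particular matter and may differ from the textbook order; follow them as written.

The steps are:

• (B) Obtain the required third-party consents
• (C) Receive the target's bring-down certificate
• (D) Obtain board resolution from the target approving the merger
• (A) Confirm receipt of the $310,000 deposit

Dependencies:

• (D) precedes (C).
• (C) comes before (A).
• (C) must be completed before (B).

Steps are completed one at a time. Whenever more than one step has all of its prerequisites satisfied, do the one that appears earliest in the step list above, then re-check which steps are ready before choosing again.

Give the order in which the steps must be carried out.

(D) (C) (B) (A)

(D) has no prerequisites → (D) first.
(C) needed (D), now all done → (C).
Now (B) and (A) have their prerequisites met. (B) is listed earlier, so (B) next.
Next only (A) has its prerequisites met → (A).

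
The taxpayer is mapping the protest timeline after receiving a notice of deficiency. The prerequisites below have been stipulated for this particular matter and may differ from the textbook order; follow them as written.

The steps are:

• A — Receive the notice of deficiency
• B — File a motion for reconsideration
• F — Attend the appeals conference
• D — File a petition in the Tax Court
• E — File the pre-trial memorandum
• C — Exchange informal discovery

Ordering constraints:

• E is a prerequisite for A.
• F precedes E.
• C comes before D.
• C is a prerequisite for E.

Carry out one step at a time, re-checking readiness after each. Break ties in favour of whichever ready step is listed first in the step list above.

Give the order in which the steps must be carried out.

B, F, C, D, E, A

B, F and C have no prerequisites; B is listed earlier, so B is first.
Now F and C have their prerequisites met. F is listed earlier, so F next.
Next only C has its prerequisites met → C.
Now D and E have their prerequisites met. D is listed earlier, so D next.
E needed F and C, now all done → E.
A needed E, now all done → A.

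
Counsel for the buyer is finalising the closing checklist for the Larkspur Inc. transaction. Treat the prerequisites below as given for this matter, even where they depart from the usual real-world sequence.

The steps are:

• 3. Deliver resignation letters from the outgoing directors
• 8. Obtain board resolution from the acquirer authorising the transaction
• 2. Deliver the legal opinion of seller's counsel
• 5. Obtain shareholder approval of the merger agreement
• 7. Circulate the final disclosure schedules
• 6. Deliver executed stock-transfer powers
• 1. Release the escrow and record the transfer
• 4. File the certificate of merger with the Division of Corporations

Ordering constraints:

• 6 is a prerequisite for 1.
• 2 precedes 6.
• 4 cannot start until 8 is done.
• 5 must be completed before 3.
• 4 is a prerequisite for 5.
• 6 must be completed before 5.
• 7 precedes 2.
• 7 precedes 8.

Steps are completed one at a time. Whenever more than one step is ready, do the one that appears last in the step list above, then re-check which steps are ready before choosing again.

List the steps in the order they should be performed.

Only 7 has no prerequisites, so it is first.
2 and 8 are both available; 2 is listed later → 2.
6 now also ready, so the ready set is {6, 8}; 6 is listed later → 6.
Ready: 1 and 8. 1 is listed later → 1.
That leaves 8 as the only ready step → 8.
That leaves 4 as the only ready step → 4.
Next only 5 has its prerequisites met → 5.
3 is the only step now ready → 3.

7, 2, 6, 1, 8, 4, 5, 3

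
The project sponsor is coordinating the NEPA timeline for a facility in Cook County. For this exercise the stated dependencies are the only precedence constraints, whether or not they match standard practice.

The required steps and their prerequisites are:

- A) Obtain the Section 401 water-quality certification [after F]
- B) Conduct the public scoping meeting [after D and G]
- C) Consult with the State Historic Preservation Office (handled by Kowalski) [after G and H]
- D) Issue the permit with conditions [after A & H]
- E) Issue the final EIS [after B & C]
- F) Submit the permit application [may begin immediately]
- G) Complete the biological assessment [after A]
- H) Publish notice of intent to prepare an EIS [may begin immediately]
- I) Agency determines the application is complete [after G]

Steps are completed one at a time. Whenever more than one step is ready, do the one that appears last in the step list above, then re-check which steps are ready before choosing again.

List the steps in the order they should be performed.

H, F, A, G, I, D, C, B, E

H and F have no prerequisites; H is listed later, so H is first.
That leaves F as the only ready step → F.
A needed F, now all done → A.
Now G and D have their prerequisites met. G is listed later, so G next.
I and C now also ready, so the ready set is {I, D, C}; I is listed later → I.
Now D and C have their prerequisites met. D is listed later, so D next.
Now C and B have their prerequisites met. C is listed later, so C next.
Next only B has its prerequisites met → B.
Next only E has its prerequisites met → E.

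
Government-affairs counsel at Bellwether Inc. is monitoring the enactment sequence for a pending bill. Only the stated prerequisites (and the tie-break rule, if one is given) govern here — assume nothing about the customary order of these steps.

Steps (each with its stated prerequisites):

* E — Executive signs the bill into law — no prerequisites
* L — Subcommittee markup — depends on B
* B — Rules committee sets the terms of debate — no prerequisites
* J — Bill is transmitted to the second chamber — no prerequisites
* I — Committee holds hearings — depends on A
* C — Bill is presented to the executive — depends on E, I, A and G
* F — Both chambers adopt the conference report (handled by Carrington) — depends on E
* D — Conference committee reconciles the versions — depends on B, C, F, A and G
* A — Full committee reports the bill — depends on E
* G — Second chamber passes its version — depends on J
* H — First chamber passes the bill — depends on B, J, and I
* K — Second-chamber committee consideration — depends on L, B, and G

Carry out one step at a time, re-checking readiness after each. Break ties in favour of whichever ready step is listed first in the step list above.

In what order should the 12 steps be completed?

E, B and J have no prerequisites; E is listed earlier, so E is first.
B, J, F and A are all available; B is listed earlier → B.
L now also ready, so the ready set is {L, J, F, A}; L is listed earlier → L.
Ready: J, F and A. J is listed earlier → J.
F, A and G are all available; F is listed earlier → F.
Ready: A and G. A is listed earlier → A.
Now I and G have their prerequisites met. I is listed earlier, so I next.
H now also ready, so the ready set is {G, H}; G is listed earlier → G.
Ready: C, H and K. C is listed earlier → C.
D now also ready, so the ready set is {D, H, K}; D is listed earlier → D.
H and K are both available; H is listed earlier → H.
That leaves K as the only ready step → K.

E, B, L, J, F, A, I, G, C, D, H, K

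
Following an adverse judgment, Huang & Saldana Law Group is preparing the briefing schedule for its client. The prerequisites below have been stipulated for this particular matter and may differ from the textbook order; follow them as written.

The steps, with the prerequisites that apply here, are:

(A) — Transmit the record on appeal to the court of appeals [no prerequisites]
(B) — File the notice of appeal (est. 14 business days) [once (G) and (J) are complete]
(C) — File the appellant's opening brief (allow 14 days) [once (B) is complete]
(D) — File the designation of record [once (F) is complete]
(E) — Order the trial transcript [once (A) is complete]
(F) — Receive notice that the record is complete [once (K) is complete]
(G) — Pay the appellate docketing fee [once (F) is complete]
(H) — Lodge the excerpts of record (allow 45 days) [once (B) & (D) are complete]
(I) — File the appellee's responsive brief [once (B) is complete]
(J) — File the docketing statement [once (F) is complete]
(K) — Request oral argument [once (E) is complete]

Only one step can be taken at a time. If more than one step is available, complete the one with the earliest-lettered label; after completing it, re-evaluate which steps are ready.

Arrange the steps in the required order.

(A) (E) (K) (F) (D) (G) (J) (B) (C) (H) (I)

(A) is the only step with nothing outstanding, so it goes first.
(E) is the only step now ready → (E).
(K) needed (E), now all done → (K).
(F) needed (K), now all done → (F).
Now (D), (G) and (J) have their prerequisites met. (D) has the earlier label, so (D) next.
(G) and (J) are both available; (G) has the earlier label → (G).
That leaves (J) as the only ready step → (J).
(B) needed (G) and (J), now all done → (B).
Ready: (C), (H) and (I). (C) has the earlier label → (C).
Ready: (H) and (I). (H) has the earlier label → (H).
That leaves (I) as the only ready step → (I).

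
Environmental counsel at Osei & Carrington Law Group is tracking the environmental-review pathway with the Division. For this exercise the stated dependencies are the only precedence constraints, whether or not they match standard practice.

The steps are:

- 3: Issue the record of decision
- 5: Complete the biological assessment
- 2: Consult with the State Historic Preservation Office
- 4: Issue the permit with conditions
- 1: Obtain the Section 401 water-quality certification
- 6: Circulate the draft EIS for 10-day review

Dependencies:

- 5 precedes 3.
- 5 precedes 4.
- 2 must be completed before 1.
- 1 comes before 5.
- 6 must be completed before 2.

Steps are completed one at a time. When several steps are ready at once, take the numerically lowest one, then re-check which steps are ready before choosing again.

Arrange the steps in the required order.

6, 2, 1, 5, 3, 4

Only 6 has no prerequisites, so it is first.
2 needed 6, now all done → 2.
1 is the only step now ready → 1.
That leaves 5 as the only ready step → 5.
Ready: 3 and 4. 3 has the earlier label → 3.
4 needed 5, now all done → 4.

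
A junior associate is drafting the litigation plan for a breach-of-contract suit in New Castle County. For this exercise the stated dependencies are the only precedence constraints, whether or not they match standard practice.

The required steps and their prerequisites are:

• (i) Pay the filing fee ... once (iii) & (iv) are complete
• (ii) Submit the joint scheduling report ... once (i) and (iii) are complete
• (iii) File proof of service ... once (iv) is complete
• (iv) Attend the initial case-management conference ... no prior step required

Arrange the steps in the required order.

(iv) is the only step with nothing outstanding, so it goes first.
(iii) is the only step now ready → (iii).
Next only (i) has its prerequisites met → (i).
(ii) is the only step now ready → (ii).

(iv) (iii) (i) (ii)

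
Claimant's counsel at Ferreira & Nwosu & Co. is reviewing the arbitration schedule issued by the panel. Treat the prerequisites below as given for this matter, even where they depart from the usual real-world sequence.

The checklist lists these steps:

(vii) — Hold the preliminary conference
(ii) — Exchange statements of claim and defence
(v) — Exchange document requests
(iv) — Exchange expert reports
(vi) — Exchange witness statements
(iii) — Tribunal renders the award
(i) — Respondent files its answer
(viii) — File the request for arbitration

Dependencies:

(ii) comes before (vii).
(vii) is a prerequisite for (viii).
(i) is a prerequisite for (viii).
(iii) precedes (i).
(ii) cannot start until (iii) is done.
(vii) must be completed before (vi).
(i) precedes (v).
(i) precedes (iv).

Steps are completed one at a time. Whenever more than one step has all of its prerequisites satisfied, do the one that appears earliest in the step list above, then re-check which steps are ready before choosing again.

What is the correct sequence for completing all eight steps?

(iii), (ii), (vii), (vi), (i), (v), (iv), (viii)

Only (iii) has no prerequisites, so it is first.
(ii) and (i) are both available; (ii) is listed earlier → (ii).
(vii) and (i) are both available; (vii) is listed earlier → (vii).
(vi) and (i) are both available; (vi) is listed earlier → (vi).
Next only (i) has its prerequisites met → (i).
Ready: (v), (iv) and (viii). (v) is listed earlier → (v).
(iv) and (viii) are both available; (iv) is listed earlier → (iv).
(viii) is the only step now ready → (viii).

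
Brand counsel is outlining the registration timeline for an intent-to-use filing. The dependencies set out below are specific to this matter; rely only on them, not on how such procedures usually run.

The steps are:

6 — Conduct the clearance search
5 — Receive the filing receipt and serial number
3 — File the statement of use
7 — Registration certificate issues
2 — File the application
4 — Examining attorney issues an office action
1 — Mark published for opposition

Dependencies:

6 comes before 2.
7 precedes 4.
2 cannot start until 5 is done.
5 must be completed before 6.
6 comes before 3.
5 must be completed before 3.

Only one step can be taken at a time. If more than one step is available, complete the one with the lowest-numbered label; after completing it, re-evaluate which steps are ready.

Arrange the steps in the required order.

Nothing is required for 1, 5 and 7. 1 has the earlier label → 1 first.
Now 5 and 7 have their prerequisites met. 5 has the earlier label, so 5 next.
6 now also ready, so the ready set is {6, 7}; 6 has the earlier label → 6.
2, 3 and 7 are all available; 2 has the earlier label → 2.
3 and 7 are both available; 3 has the earlier label → 3.
7 is the only step now ready → 7.
4 needed 7, now all done → 4.

1 → 5 → 6 → 2 → 3 → 7 → 4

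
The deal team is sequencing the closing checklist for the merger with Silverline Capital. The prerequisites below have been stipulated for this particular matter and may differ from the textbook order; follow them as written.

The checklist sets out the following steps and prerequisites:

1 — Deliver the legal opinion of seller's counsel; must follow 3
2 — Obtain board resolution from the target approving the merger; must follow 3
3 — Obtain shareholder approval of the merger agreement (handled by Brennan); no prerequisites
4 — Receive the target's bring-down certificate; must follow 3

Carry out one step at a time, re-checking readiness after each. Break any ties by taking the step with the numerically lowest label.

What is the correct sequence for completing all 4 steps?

3 → 1 → 2 → 4

Only 3 has no prerequisites, so it is first.
Now 1, 2 and 4 have their prerequisites met. 1 has the earlier label, so 1 next.
Now 2 and 4 have their prerequisites met. 2 has the earlier label, so 2 next.
That leaves 4 as the only ready step → 4.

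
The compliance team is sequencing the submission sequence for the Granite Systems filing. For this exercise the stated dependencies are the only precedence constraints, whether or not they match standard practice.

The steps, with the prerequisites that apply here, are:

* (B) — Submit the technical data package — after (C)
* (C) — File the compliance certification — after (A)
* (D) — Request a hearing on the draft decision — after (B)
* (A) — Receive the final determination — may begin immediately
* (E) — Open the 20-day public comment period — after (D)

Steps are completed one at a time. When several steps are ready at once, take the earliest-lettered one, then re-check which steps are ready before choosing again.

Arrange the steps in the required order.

Only (A) has no prerequisites, so it is first.
(C) is the only step now ready → (C).
(B) is the only step now ready → (B).
(D) is the only step now ready → (D).
(E) needed (D), now all done → (E).

(A) (C) (B) (D) (E)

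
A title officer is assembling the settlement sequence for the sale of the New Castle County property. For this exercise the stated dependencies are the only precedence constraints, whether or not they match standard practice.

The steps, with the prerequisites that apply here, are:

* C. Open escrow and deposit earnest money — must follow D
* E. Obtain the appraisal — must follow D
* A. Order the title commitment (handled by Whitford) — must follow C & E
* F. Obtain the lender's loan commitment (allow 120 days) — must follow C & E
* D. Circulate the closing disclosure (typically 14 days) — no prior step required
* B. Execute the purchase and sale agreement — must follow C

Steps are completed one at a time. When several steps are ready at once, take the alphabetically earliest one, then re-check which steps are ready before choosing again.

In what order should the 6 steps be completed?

D has no prerequisites → D first.
Now C and E have their prerequisites met. C has the earlier label, so C next.
B and E are both available; B has the earlier label → B.
E needed D, now all done → E.
Now A and F have their prerequisites met. A has the earlier label, so A next.
F needed C and E, now all done → F.

D, C, B, E, A, F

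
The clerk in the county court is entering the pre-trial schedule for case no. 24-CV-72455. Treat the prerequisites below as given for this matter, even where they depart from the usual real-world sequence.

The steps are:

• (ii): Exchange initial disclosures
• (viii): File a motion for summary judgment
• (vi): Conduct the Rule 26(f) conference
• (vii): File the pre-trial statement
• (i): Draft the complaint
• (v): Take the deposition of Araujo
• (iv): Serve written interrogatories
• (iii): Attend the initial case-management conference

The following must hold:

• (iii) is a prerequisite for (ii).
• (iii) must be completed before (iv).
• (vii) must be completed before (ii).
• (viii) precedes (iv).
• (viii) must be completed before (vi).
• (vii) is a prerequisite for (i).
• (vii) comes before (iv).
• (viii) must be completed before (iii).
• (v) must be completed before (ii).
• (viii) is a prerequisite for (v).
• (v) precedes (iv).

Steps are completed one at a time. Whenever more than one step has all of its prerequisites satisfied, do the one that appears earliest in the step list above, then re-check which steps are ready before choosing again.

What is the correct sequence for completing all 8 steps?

(viii) and (vii) have no prerequisites; (viii) is listed earlier, so (viii) is first.
Ready: (vi), (vii), (v) and (iii). (vi) is listed earlier → (vi).
Ready: (vii), (v) and (iii). (vii) is listed earlier → (vii).
(i) now also ready, so the ready set is {(i), (v), (iii)}; (i) is listed earlier → (i).
Now (v) and (iii) have their prerequisites met. (v) is listed earlier, so (v) next.
(iii) is the only step now ready → (iii).
Now (ii) and (iv) have their prerequisites met. (ii) is listed earlier, so (ii) next.
(iv) needed (viii), (vii), (v) and (iii), now all done → (iv).

(viii) → (vi) → (vii) → (i) → (v) → (iii) → (ii) → (iv)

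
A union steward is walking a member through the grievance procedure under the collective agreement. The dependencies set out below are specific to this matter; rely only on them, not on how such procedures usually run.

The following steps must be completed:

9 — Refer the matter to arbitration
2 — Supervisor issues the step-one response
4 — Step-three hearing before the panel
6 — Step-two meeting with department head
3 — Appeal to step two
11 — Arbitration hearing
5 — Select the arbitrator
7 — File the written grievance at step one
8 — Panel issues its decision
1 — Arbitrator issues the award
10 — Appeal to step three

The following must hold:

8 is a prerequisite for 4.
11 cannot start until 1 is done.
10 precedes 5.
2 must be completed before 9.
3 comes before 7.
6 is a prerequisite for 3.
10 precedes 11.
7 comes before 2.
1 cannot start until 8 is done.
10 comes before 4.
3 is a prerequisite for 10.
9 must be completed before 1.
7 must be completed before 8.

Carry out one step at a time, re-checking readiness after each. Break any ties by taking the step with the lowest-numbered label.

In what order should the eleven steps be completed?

6, 3, 7, 2, 8, 9, 1, 10, 4, 5, 11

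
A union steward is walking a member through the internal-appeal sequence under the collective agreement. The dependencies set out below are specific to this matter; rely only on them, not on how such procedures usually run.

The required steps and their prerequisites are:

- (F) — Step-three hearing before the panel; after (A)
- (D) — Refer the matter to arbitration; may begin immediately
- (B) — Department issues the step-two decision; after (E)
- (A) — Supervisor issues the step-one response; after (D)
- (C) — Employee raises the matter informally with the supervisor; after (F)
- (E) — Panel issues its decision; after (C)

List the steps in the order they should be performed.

(D) → (A) → (F) → (C) → (E) → (B)

(D) is the only step with nothing outstanding, so it goes first.
Next only (A) has its prerequisites met → (A).
(F) needed (A), now all done → (F).
(C) is the only step now ready → (C).
(E) needed (C), now all done → (E).
Next only (B) has its prerequisites met → (B).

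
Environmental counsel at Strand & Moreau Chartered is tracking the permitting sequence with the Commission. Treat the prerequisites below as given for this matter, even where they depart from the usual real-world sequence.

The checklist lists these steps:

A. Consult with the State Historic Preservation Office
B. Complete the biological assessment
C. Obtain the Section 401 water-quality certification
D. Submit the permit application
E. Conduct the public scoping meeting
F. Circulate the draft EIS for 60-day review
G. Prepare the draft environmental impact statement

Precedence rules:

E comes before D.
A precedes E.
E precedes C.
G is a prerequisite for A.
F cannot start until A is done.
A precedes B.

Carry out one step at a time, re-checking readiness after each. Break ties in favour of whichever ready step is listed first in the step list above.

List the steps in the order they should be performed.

G, A, B, E, C, D, F

G is the only step with nothing outstanding, so it goes first.
A is the only step now ready → A.
B, E and F are all available; B is listed earlier → B.
Now E and F have their prerequisites met. E is listed earlier, so E next.
C and D now also ready, so the ready set is {C, D, F}; C is listed earlier → C.
D and F are both available; D is listed earlier → D.
F needed A, now all done → F.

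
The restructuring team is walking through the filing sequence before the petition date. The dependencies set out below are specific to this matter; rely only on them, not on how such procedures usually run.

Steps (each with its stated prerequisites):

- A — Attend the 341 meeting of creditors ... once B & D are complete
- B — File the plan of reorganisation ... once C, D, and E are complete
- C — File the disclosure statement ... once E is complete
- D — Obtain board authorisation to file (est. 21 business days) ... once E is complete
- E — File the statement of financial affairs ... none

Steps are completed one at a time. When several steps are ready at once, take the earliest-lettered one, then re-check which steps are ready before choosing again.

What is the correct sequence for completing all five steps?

Only E has no prerequisites, so it is first.
C and D are both available; C has the earlier label → C.
D is the only step now ready → D.
That leaves B as the only ready step → B.
That leaves A as the only ready step → A.

E, C, D, B, A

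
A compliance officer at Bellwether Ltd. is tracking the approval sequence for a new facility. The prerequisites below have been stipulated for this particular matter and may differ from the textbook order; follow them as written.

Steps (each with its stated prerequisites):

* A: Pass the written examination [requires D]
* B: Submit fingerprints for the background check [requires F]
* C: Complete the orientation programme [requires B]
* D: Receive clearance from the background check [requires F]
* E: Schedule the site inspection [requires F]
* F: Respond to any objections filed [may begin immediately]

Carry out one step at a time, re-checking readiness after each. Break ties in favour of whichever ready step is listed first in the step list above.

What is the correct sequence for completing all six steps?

Only F has no prerequisites, so it is first.
Ready: B, D and E. B is listed earlier → B.
C now also ready, so the ready set is {C, D, E}; C is listed earlier → C.
D and E are both available; D is listed earlier → D.
Now A and E have their prerequisites met. A is listed earlier, so A next.
E needed F, now all done → E.

F B C D A E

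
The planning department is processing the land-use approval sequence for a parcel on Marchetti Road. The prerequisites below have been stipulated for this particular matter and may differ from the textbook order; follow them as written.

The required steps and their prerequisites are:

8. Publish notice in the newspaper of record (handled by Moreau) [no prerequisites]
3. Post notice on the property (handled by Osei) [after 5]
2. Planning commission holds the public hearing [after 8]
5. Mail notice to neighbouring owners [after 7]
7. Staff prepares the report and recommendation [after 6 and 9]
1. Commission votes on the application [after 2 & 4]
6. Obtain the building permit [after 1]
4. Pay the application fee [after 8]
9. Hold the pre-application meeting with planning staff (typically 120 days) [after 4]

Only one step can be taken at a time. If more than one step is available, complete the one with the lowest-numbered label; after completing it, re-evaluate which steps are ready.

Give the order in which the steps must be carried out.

Only 8 has no prerequisites, so it is first.
2 and 4 are both available; 2 has the earlier label → 2.
4 needed 8, now all done → 4.
1 and 9 are both available; 1 has the earlier label → 1.
6 now also ready, so the ready set is {6, 9}; 6 has the earlier label → 6.
That leaves 9 as the only ready step → 9.
7 needed 6 and 9, now all done → 7.
Next only 5 has its prerequisites met → 5.
That leaves 3 as the only ready step → 3.

8, 2, 4, 1, 6, 9, 7, 5, 3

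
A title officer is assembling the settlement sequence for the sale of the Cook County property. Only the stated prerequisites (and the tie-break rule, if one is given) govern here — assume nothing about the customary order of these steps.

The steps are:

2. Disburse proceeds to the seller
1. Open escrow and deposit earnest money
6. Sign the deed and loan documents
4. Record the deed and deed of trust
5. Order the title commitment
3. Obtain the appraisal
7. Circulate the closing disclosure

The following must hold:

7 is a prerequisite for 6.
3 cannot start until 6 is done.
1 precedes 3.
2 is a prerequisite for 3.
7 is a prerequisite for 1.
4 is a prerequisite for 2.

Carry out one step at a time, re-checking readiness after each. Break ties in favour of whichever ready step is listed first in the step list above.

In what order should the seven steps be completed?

4, 5 and 7 have no prerequisites; 4 is listed earlier, so 4 is first.
2, 5 and 7 are all available; 2 is listed earlier → 2.
Now 5 and 7 have their prerequisites met. 5 is listed earlier, so 5 next.
7 is the only step now ready → 7.
Ready: 1 and 6. 1 is listed earlier → 1.
That leaves 6 as the only ready step → 6.
Next only 3 has its prerequisites met → 3.

4, 2, 5, 7, 1, 6, 3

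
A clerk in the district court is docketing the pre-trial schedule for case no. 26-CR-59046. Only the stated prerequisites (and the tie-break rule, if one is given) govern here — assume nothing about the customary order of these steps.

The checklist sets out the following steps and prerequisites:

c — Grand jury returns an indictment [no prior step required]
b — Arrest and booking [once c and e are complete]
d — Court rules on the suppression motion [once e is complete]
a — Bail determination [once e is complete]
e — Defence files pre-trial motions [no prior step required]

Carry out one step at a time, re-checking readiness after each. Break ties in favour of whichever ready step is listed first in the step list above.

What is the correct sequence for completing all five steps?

c, e, b, d, a

c and e have no prerequisites; c is listed earlier, so c is first.
Next only e has its prerequisites met → e.
b, d and a are all available; b is listed earlier → b.
d and a are both available; d is listed earlier → d.
Next only a has its prerequisites met → a.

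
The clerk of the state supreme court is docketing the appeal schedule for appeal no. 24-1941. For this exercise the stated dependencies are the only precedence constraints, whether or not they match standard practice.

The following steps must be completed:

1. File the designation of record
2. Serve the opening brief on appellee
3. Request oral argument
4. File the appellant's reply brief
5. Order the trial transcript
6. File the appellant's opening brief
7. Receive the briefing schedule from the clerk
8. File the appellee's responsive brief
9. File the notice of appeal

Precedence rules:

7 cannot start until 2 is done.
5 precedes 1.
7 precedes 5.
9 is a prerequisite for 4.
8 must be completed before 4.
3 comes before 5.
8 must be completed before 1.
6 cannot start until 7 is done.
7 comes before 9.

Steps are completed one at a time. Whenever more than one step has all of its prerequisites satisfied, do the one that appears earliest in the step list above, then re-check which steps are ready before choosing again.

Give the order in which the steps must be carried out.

2 3 7 5 6 8 1 9 4

2, 3 and 8 have no prerequisites; 2 is listed earlier, so 2 is first.
7 now also ready, so the ready set is {3, 7, 8}; 3 is listed earlier → 3.
7 and 8 are both available; 7 is listed earlier → 7.
5, 6 and 9 now also ready, so the ready set is {5, 6, 8, 9}; 5 is listed earlier → 5.
Ready: 6, 8 and 9. 6 is listed earlier → 6.
Now 8 and 9 have their prerequisites met. 8 is listed earlier, so 8 next.
Ready: 1 and 9. 1 is listed earlier → 1.
9 needed 7, now all done → 9.
4 is the only step now ready → 4.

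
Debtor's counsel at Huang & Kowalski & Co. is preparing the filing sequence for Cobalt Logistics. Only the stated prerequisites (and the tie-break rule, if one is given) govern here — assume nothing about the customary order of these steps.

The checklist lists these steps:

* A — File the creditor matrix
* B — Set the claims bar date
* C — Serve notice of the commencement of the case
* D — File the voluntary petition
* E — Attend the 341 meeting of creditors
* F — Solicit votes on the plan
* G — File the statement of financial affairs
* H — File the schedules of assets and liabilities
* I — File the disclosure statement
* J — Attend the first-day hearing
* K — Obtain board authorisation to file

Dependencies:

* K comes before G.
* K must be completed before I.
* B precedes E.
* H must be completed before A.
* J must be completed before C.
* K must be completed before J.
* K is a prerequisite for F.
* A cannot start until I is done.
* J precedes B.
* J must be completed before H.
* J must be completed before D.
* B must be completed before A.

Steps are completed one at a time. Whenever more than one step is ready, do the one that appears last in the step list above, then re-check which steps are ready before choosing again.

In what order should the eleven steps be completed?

K → J → I → H → G → F → D → C → B → E → A

Only K has no prerequisites, so it is first.
Now J, I, G and F have their prerequisites met. J is listed later, so J next.
H, D, C and B now also ready, so the ready set is {I, H, G, F, D, C, B}; I is listed later → I.
Ready: H, G, F, D, C and B. H is listed later → H.
Ready: G, F, D, C and B. G is listed later → G.
Ready: F, D, C and B. F is listed later → F.
Now D, C and B have their prerequisites met. D is listed later, so D next.
Now C and B have their prerequisites met. C is listed later, so C next.
B needed J, now all done → B.
Ready: E and A. E is listed later → E.
A needed I, H and B, now all done → A.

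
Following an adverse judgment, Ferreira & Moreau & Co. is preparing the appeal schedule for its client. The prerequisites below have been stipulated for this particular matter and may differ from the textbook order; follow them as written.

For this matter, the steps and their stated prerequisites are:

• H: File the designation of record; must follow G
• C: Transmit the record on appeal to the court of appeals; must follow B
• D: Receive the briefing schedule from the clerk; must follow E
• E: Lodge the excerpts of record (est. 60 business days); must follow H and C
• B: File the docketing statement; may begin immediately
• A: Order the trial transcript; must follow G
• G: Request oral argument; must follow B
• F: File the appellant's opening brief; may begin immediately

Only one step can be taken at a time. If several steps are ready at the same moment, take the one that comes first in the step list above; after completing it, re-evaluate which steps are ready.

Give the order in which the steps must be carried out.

B → C → G → H → E → D → A → F

B and F have no prerequisites; B is listed earlier, so B is first.
Now C, G and F have their prerequisites met. C is listed earlier, so C next.
G and F are both available; G is listed earlier → G.
H and A now also ready, so the ready set is {H, A, F}; H is listed earlier → H.
E now also ready, so the ready set is {E, A, F}; E is listed earlier → E.
D, A and F are all available; D is listed earlier → D.
Now A and F have their prerequisites met. A is listed earlier, so A next.
That leaves F as the only ready step → F.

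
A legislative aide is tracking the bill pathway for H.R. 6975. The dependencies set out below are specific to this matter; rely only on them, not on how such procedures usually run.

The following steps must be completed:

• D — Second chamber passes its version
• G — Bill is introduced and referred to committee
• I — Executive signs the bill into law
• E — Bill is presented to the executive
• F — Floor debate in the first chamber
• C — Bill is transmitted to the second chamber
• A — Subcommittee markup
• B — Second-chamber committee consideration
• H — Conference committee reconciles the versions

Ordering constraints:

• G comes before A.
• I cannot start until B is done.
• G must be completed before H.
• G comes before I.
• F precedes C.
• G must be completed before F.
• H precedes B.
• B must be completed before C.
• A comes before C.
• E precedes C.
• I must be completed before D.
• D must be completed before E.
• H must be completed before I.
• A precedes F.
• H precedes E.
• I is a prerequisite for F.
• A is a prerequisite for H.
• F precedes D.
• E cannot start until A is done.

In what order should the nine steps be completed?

G A H B I F D E C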